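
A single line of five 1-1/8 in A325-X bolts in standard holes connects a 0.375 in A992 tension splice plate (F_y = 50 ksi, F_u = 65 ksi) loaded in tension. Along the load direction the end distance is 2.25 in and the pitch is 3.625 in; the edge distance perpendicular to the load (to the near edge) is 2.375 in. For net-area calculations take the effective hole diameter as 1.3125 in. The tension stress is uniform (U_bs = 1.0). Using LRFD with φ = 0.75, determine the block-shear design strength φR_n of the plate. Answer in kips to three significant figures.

150 kips

Shear plane L_v = 2.25 + 4·3.625 = 16.75 in; A_gv = 16.75 × 0.375 = 6.281 in².
A_nv = (16.75 − 4.5·1.3125) × 0.375 = 4.066 in².
A_nt = (2.375 − 0.5·1.3125) × 0.375 = 0.6445 in².
0.6 F_u A_nv = 158.6 kips; 0.6 F_y A_gv = 188.4 kips → shear rupture governs the shear term.
R_n = 158.6 + 1.0 × 65 × 0.6445 = 200.5 kips.
Design strength φR_n = 0.75 × 200.5 = 150 kips.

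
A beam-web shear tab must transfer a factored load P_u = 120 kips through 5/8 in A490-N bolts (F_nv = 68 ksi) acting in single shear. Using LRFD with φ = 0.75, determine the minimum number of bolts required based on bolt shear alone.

A_b = π·0.625²/4 = 0.3068 in².
Per-bolt design strength φR_n = 0.75 × 68 × 0.3068 × 1 = 15.65 kips.
n ≥ 120 / 15.65 = 7.669 → use 8 bolts.

8 bolts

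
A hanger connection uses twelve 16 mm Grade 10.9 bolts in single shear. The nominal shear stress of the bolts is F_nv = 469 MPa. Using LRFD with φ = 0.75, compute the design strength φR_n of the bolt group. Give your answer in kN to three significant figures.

849 kN

A_b = π × 16² / 4 = 201.1 mm².
R_n = F_nv · A_b · n · n_s = 469 × 201.1 × 12 × 1 / 1000 = 1132 kN.
Design strength φR_n = 0.75 × 1132 = 849 kN.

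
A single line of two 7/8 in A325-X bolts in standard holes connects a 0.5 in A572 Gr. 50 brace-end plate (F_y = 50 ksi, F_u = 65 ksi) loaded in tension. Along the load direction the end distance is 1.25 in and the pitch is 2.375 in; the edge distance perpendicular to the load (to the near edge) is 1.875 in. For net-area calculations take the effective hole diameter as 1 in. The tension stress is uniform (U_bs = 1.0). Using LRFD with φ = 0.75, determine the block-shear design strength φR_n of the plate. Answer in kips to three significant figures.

64.6 kips

Shear plane L_v = 1.25 + 1·2.375 = 3.625 in; A_gv = 3.625 × 0.5 = 1.812 in².
A_nv = (3.625 − 1.5·1) × 0.5 = 1.062 in².
A_nt = (1.875 − 0.5·1) × 0.5 = 0.6875 in².
0.6 F_u A_nv = 41.44 kips; 0.6 F_y A_gv = 54.38 kips → shear rupture governs the shear term.
R_n = 41.44 + 1.0 × 65 × 0.6875 = 86.12 kips.
Design strength φR_n = 0.75 × 86.12 = 64.6 kips.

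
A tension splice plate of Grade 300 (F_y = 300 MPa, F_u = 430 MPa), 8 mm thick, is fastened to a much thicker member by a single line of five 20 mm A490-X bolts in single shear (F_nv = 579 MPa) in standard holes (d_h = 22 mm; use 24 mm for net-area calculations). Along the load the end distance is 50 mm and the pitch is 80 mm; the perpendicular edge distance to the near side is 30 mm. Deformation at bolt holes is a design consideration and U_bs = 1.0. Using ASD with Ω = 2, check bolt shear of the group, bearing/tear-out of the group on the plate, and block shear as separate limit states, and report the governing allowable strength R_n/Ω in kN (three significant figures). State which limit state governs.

Bolt shear: A_b = π·20²/4 = 314.2 mm²; R_n = 579 × 314.2 × 5 × 1 / 1000 = 909.5 kN → 909.5 / 2 = 455 kN.
Bearing: edge l_c = 39, r_n = 161 kN; interior l_c = 58, r_n = 165.1 kN; R_n = 161 + 4·165.1 = 821.5 kN → 411 kN.
Block shear: A_gv = 2960, A_nv = 2096, A_nt = 144 mm²; R_n = min(0.6F_uA_nv, 0.6F_yA_gv) + U_bs·F_u·A_nt = 594.7 kN → 297 kN.
Block shear governs: 297 kN.

297 kN (block shear governs)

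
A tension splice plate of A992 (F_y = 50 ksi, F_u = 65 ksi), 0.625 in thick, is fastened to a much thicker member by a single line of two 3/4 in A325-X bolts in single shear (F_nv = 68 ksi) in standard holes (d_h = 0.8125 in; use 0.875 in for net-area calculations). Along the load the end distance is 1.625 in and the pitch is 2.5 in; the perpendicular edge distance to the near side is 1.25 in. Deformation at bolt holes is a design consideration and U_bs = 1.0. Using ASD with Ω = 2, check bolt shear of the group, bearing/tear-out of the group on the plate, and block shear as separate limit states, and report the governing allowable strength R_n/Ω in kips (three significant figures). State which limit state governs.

30 kips (bolt shear governs)

Bolt shear: A_b = π·0.75²/4 = 0.4418 in²; R_n = 68 × 0.4418 × 2 × 1 = 60.08 kips → 60.08 / 2 = 30 kips.
Bearing: edge l_c = 1.219, r_n = 59.41 kips; interior l_c = 1.688, r_n = 73.12 kips; R_n = 59.41 + 1·73.12 = 132.5 kips → 66.3 kips.
Block shear: A_gv = 2.578, A_nv = 1.758, A_nt = 0.5078 in²; R_n = min(0.6F_uA_nv, 0.6F_yA_gv) + U_bs·F_u·A_nt = 101.6 kips → 50.8 kips.
Bolt shear governs: 30 kips.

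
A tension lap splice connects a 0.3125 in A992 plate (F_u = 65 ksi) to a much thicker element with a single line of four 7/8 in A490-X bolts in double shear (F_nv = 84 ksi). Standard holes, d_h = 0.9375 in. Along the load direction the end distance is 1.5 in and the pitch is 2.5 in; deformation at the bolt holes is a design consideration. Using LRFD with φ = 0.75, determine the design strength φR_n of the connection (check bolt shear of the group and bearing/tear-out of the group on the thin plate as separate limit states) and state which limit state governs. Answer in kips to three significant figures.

105 kips (bearing governs)

Bolt shear: A_b = π·0.875²/4 = 0.6013 in²; R_n = 84 × 0.6013 × 4 × 2 = 404.1 kips → 0.75 × 404.1 = 303 kips.
Bearing (1.2 l_c t F_u ≤ 2.4 d t F_u): upper limit = 2.4·0.875·0.3125·65 = 42.66 kips.
  Edge l_c = 1.5 − 0.9375/2 = 1.031 → r_n = 25.14 kips; interior l_c = 2.5 − 0.9375 = 1.562 → r_n = 38.09 kips.
  R_n,bearing = 1·25.14 + 3·38.09 = 139.4 kips → 0.75 × 139.4 = 105 kips.
Bearing governs: 105 kips.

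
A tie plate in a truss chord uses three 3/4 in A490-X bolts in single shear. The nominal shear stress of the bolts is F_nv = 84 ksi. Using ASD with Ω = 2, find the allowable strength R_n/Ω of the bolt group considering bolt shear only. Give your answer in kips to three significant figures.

55.7 kips

A_b = π × 0.75² / 4 = 0.4418 in².
R_n = F_nv · A_b · n · n_s = 84 × 0.4418 × 3 × 1 = 111.3 kips.
Allowable strength R_n/Ω = 111.3 / 2 = 55.7 kips.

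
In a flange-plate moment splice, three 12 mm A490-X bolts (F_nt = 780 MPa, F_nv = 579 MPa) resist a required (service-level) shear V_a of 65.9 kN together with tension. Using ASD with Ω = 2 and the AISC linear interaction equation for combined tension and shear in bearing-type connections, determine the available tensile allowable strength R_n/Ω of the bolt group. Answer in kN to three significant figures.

A_b = π·12²/4 = 113.1 mm²; f_rv = 65.9 × 1000 / (3 × 113.1) = 194.2 MPa.
F'_nt = 1.3 F_nt − (Ω F_nt / F_nv) f_rv = 1.3·780 − (2·780/579)·194.2 = 490.7 MPa, capped at F_nt → F'_nt = 490.7 MPa.
R_n = F'_nt · A_b · n = 490.7 × 113.1 × 3 / 1000 = 166.5 kN.
Allowable strength R_n/Ω = 166.5 / 2 = 83.2 kN.

83.2 kN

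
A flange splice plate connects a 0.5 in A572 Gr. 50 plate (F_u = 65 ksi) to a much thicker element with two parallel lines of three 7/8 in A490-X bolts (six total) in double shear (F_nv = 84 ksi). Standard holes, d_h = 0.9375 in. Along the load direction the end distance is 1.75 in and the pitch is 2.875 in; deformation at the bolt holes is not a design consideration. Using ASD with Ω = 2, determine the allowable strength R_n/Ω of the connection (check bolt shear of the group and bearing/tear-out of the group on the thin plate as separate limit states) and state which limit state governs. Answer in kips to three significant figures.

233 kips (bearing governs)

Bolt shear: A_b = π·0.875²/4 = 0.6013 in²; R_n = 84 × 0.6013 × 6 × 2 = 606.1 kips → 606.1 / 2 = 303 kips.
Bearing (1.5 l_c t F_u ≤ 3.0 d t F_u): upper limit = 3.0·0.875·0.5·65 = 85.31 kips.
  Edge l_c = 1.75 − 0.9375/2 = 1.281 → r_n = 62.46 kips; interior l_c = 2.875 − 0.9375 = 1.938 → r_n = 85.31 kips.
  R_n,bearing = 2·62.46 + 4·85.31 = 466.2 kips → 466.2 / 2 = 233 kips.
Bearing governs: 233 kips.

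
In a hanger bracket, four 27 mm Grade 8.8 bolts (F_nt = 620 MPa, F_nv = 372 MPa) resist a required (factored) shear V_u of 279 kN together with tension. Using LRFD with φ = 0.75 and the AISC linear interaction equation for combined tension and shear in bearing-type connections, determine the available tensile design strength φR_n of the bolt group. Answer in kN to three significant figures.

919 kN

A_b = π·27²/4 = 572.6 mm²; f_rv = 279 × 1000 / (4 × 572.6) = 121.8 MPa.
F'_nt = 1.3 F_nt − (F_nt / φF_nv) f_rv = 1.3·620 − (620/(0.75·372))·121.8 = 535.3 MPa, capped at F_nt → F'_nt = 535.3 MPa.
R_n = F'_nt · A_b · n = 535.3 × 572.6 × 4 / 1000 = 1226 kN.
Design strength φR_n = 0.75 × 1226 = 919 kN.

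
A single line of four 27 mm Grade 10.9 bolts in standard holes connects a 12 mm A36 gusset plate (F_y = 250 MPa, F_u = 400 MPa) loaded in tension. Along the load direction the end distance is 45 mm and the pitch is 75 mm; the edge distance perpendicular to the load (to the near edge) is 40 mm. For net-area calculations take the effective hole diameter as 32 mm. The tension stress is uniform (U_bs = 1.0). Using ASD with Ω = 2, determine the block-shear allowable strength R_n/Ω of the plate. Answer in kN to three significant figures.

285 kN

Shear plane L_v = 45 + 3·75 = 270 mm; A_gv = 270 × 12 = 3240 mm².
A_nv = (270 − 3.5·32) × 12 = 1896 mm².
A_nt = (40 − 0.5·32) × 12 = 288 mm².
0.6 F_u A_nv = 455 kN; 0.6 F_y A_gv = 486 kN → shear rupture governs the shear term.
R_n = 455 + 1.0 × 400 × 288 / 1000 = 570.2 kN.
Allowable strength R_n/Ω = 570.2 / 2 = 285 kN.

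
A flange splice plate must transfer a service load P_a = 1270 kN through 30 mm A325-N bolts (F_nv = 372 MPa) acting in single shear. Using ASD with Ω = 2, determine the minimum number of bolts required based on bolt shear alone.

A_b = π·30²/4 = 706.9 mm².
Per-bolt allowable strength R_n/Ω = 372 × 706.9 × 1 / 1000 / 2 = 131.5 kN.
n ≥ 1270 / 131.5 = 9.66 → use 10 bolts.

10 bolts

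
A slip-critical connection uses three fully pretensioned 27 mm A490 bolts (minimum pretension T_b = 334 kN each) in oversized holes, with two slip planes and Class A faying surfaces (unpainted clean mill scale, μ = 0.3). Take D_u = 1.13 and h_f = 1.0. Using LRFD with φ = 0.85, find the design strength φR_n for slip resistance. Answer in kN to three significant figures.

577 kN

R_n = μ · D_u · h_f · T_b · n_s · n_b = 0.3 × 1.13 × 1.0 × 334 × 2 × 3 = 679.4 kN.
Design strength φR_n = 0.85 × 679.4 = 577 kN.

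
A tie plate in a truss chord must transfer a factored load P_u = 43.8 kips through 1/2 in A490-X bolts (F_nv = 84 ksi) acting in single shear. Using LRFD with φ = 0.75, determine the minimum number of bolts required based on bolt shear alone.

4 bolts

A_b = π·0.5²/4 = 0.1963 in².
Per-bolt design strength φR_n = 0.75 × 84 × 0.1963 × 1 = 12.37 kips.
n ≥ 43.8 / 12.37 = 3.541 → use 4 bolts.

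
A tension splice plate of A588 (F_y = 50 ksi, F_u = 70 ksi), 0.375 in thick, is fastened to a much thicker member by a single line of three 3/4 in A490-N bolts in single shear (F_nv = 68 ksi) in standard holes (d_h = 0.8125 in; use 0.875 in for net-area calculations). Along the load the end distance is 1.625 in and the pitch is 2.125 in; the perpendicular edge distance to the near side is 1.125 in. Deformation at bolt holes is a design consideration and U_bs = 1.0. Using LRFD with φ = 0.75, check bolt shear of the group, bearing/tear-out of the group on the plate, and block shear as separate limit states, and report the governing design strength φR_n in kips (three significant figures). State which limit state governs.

Bolt shear: A_b = π·0.75²/4 = 0.4418 in²; R_n = 68 × 0.4418 × 3 × 1 = 90.12 kips → 0.75 × 90.12 = 67.6 kips.
Bearing: edge l_c = 1.219, r_n = 38.39 kips; interior l_c = 1.312, r_n = 41.34 kips; R_n = 38.39 + 2·41.34 = 121.1 kips → 90.8 kips.
Block shear: A_gv = 2.203, A_nv = 1.383, A_nt = 0.2578 in²; R_n = min(0.6F_uA_nv, 0.6F_yA_gv) + U_bs·F_u·A_nt = 76.12 kips → 57.1 kips.
Block shear governs: 57.1 kips.

57.1 kips (block shear governs)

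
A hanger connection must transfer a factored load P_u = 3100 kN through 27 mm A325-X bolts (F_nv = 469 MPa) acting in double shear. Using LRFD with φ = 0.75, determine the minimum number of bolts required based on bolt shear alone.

A_b = π·27²/4 = 572.6 mm².
Per-bolt design strength φR_n = 0.75 × 469 × 572.6 × 2 / 1000 = 402.8 kN.
n ≥ 3100 / 402.8 = 7.696 → use 8 bolts.

8 bolts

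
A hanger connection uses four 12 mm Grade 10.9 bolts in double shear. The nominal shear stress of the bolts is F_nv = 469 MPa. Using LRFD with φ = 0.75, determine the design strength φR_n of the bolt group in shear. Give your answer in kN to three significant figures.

318 kN

A_b = π × 12² / 4 = 113.1 mm².
R_n = F_nv · A_b · n · n_s = 469 × 113.1 × 4 × 2 / 1000 = 424.3 kN.
Design strength φR_n = 0.75 × 424.3 = 318 kN.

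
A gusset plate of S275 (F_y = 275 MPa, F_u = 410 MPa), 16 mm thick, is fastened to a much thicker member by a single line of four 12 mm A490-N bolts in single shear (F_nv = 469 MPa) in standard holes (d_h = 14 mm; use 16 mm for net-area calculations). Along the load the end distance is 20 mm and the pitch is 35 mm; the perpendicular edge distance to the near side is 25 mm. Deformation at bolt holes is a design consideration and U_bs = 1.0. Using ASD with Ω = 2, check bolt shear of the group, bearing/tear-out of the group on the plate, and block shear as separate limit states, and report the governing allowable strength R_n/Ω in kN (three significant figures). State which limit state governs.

106 kN (bolt shear governs)

Bolt shear: A_b = π·12²/4 = 113.1 mm²; R_n = 469 × 113.1 × 4 × 1 / 1000 = 212.2 kN → 212.2 / 2 = 106 kN.
Bearing: edge l_c = 13, r_n = 102.3 kN; interior l_c = 21, r_n = 165.3 kN; R_n = 102.3 + 3·165.3 = 598.3 kN → 299 kN.
Block shear: A_gv = 2000, A_nv = 1104, A_nt = 272 mm²; R_n = min(0.6F_uA_nv, 0.6F_yA_gv) + U_bs·F_u·A_nt = 383.1 kN → 192 kN.
Bolt shear governs: 106 kN.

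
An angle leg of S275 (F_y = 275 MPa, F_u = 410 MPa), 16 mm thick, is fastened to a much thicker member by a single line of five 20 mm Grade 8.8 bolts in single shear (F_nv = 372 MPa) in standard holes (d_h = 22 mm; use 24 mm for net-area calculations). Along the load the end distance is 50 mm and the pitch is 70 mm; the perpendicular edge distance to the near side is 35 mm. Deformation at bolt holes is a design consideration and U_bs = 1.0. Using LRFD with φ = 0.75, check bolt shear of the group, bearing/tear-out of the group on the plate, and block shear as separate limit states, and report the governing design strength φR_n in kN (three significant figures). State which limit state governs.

Bolt shear: A_b = π·20²/4 = 314.2 mm²; R_n = 372 × 314.2 × 5 × 1 / 1000 = 584.3 kN → 0.75 × 584.3 = 438 kN.
Bearing: edge l_c = 39, r_n = 307 kN; interior l_c = 48, r_n = 314.9 kN; R_n = 307 + 4·314.9 = 1567 kN → 1170 kN.
Block shear: A_gv = 5280, A_nv = 3552, A_nt = 368 mm²; R_n = min(0.6F_uA_nv, 0.6F_yA_gv) + U_bs·F_u·A_nt = 1022 kN → 767 kN.
Bolt shear governs: 438 kN.

438 kN (bolt shear governs)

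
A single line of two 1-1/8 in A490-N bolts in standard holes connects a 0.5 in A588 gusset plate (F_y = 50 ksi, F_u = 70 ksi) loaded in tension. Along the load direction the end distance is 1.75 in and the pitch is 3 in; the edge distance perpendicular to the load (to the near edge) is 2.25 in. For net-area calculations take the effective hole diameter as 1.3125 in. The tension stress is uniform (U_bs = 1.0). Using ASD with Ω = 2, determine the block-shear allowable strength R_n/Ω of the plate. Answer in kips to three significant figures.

57.1 kips

Shear plane L_v = 1.75 + 1·3 = 4.75 in; A_gv = 4.75 × 0.5 = 2.375 in².
A_nv = (4.75 − 1.5·1.3125) × 0.5 = 1.391 in².
A_nt = (2.25 − 0.5·1.3125) × 0.5 = 0.7969 in².
0.6 F_u A_nv = 58.41 kips; 0.6 F_y A_gv = 71.25 kips → shear rupture governs the shear term.
R_n = 58.41 + 1.0 × 70 × 0.7969 = 114.2 kips.
Allowable strength R_n/Ω = 114.2 / 2 = 57.1 kips.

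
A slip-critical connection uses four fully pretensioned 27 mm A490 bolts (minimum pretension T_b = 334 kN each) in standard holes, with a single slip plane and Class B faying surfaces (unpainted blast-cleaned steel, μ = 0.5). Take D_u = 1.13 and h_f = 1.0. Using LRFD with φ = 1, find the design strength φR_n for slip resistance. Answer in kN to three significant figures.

755 kN

R_n = μ · D_u · h_f · T_b · n_s · n_b = 0.5 × 1.13 × 1.0 × 334 × 1 × 4 = 754.8 kN.
Design strength φR_n = 1 × 754.8 = 755 kN.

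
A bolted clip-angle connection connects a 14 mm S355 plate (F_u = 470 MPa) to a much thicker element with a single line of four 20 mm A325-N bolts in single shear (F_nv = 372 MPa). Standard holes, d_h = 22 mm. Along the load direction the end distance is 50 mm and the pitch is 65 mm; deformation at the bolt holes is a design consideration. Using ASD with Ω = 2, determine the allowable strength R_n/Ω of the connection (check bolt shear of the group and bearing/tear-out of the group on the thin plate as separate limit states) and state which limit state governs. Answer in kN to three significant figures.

234 kN (bolt shear governs)

Bolt shear: A_b = π·20²/4 = 314.2 mm²; R_n = 372 × 314.2 × 4 × 1 / 1000 = 467.5 kN → 467.5 / 2 = 234 kN.
Bearing (1.2 l_c t F_u ≤ 2.4 d t F_u): upper limit = 2.4·20·14·470 / 1000 = 315.8 kN.
  Edge l_c = 50 − 22/2 = 39 → r_n = 307.9 kN; interior l_c = 65 − 22 = 43 → r_n = 315.8 kN.
  R_n,bearing = 1·307.9 + 3·315.8 = 1255 kN → 1255 / 2 = 628 kN.
Bolt shear governs: 234 kN.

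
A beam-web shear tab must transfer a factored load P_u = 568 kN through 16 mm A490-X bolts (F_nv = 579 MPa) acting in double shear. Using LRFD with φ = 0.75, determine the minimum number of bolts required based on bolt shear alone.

A_b = π·16²/4 = 201.1 mm².
Per-bolt design strength φR_n = 0.75 × 579 × 201.1 × 2 / 1000 = 174.6 kN.
n ≥ 568 / 174.6 = 3.253 → use 4 bolts.

4 bolts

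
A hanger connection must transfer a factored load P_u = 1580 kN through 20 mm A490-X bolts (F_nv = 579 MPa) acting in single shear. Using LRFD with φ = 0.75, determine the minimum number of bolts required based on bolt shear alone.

A_b = π·20²/4 = 314.2 mm².
Per-bolt design strength φR_n = 0.75 × 579 × 314.2 × 1 / 1000 = 136.4 kN.
n ≥ 1580 / 136.4 = 11.58 → use 12 bolts.

12 bolts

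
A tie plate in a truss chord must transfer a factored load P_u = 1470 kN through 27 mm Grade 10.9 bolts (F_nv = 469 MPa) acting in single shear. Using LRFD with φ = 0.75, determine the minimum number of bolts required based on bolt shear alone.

8 bolts

A_b = π·27²/4 = 572.6 mm².
Per-bolt design strength φR_n = 0.75 × 469 × 572.6 × 1 / 1000 = 201.4 kN.
n ≥ 1470 / 201.4 = 7.299 → use 8 bolts.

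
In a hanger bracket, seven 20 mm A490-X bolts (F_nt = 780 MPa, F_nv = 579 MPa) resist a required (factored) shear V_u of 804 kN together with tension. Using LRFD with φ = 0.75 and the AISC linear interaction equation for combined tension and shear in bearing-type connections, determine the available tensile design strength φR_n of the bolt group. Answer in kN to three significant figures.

589 kN

A_b = π·20²/4 = 314.2 mm²; f_rv = 804 × 1000 / (7 × 314.2) = 365.6 MPa.
F'_nt = 1.3 F_nt − (F_nt / φF_nv) f_rv = 1.3·780 − (780/(0.75·579))·365.6 = 357.3 MPa, capped at F_nt → F'_nt = 357.3 MPa.
R_n = F'_nt · A_b · n = 357.3 × 314.2 × 7 / 1000 = 785.8 kN.
Design strength φR_n = 0.75 × 785.8 = 589 kN.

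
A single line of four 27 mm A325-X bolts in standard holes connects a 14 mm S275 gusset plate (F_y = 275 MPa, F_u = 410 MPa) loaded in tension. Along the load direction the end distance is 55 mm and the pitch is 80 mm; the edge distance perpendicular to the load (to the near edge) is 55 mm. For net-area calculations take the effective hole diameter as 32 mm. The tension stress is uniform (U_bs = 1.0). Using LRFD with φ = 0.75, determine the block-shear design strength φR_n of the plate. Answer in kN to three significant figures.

641 kN

Shear plane L_v = 55 + 3·80 = 295 mm; A_gv = 295 × 14 = 4130 mm².
A_nv = (295 − 3.5·32) × 14 = 2562 mm².
A_nt = (55 − 0.5·32) × 14 = 546 mm².
0.6 F_u A_nv = 630.3 kN; 0.6 F_y A_gv = 681.5 kN → shear rupture governs the shear term.
R_n = 630.3 + 1.0 × 410 × 546 / 1000 = 854.1 kN.
Design strength φR_n = 0.75 × 854.1 = 641 kN.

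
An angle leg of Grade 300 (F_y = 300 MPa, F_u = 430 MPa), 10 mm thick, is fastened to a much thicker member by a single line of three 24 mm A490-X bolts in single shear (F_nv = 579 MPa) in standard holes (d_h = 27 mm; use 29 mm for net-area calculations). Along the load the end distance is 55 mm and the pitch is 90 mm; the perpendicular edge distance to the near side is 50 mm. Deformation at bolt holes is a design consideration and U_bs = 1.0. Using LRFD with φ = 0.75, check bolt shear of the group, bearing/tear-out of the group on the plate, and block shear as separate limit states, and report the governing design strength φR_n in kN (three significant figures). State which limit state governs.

Bolt shear: A_b = π·24²/4 = 452.4 mm²; R_n = 579 × 452.4 × 3 × 1 / 1000 = 785.8 kN → 0.75 × 785.8 = 589 kN.
Bearing: edge l_c = 41.5, r_n = 214.1 kN; interior l_c = 63, r_n = 247.7 kN; R_n = 214.1 + 2·247.7 = 709.5 kN → 532 kN.
Block shear: A_gv = 2350, A_nv = 1625, A_nt = 355 mm²; R_n = min(0.6F_uA_nv, 0.6F_yA_gv) + U_bs·F_u·A_nt = 571.9 kN → 429 kN.
Block shear governs: 429 kN.

429 kN (block shear governs)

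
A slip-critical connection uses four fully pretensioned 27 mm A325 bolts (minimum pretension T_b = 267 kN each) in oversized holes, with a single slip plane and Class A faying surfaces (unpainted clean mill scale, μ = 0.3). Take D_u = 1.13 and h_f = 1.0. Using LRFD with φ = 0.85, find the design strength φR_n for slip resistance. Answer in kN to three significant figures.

308 kN

R_n = μ · D_u · h_f · T_b · n_s · n_b = 0.3 × 1.13 × 1.0 × 267 × 1 × 4 = 362.1 kN.
Design strength φR_n = 0.85 × 362.1 = 308 kN.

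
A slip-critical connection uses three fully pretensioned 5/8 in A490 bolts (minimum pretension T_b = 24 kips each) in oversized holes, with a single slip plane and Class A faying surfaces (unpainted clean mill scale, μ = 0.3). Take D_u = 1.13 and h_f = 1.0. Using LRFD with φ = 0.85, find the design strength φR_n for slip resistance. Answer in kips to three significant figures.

R_n = μ · D_u · h_f · T_b · n_s · n_b = 0.3 × 1.13 × 1.0 × 24 × 1 × 3 = 24.41 kips.
Design strength φR_n = 0.85 × 24.41 = 20.7 kips.

20.7 kips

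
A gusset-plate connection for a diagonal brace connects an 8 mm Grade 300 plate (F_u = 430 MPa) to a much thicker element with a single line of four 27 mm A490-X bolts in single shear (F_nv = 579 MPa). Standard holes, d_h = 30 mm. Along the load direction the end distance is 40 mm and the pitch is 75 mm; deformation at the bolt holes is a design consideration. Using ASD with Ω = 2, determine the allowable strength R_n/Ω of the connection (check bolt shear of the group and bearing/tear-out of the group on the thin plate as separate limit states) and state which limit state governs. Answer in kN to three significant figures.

330 kN (bearing governs)

Bolt shear: A_b = π·27²/4 = 572.6 mm²; R_n = 579 × 572.6 × 4 × 1 / 1000 = 1326 kN → 1326 / 2 = 663 kN.
Bearing (1.2 l_c t F_u ≤ 2.4 d t F_u): upper limit = 2.4·27·8·430 / 1000 = 222.9 kN.
  Edge l_c = 40 − 30/2 = 25 → r_n = 103.2 kN; interior l_c = 75 − 30 = 45 → r_n = 185.8 kN.
  R_n,bearing = 1·103.2 + 3·185.8 = 660.5 kN → 660.5 / 2 = 330 kN.
Bearing governs: 330 kN.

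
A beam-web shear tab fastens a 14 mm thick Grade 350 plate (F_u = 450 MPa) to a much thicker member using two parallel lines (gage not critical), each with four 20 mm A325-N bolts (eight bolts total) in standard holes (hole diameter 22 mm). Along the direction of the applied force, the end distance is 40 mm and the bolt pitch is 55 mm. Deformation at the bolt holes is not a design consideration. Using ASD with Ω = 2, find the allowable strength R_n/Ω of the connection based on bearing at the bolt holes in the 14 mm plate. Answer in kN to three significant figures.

1210 kN

Per bolt r_n = 1.5 l_c t F_u ≤ 3.0 d t F_u; upper limit = 3.0 × 20 × 14 × 450 / 1000 = 378 kN.
Edge bolt: l_c = 40 − 22/2 = 29 mm → 1.5 × 29 × 14 × 450 / 1000 = 274.1 → r_n = 274.1 kN.
Interior bolts: l_c = 55 − 22 = 33 mm → 1.5 × 33 × 14 × 450 / 1000 = 311.9 → r_n = 311.9 kN.
R_n = 2 × 274.1 + 6 × 311.9 = 2419 kN.
Allowable strength R_n/Ω = 2419 / 2 = 1210 kN.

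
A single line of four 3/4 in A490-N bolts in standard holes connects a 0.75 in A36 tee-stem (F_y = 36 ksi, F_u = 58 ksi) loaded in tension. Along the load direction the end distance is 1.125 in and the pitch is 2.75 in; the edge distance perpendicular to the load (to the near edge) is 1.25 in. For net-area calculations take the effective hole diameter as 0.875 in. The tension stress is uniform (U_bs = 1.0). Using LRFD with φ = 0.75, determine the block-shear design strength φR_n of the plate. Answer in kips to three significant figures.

Shear plane L_v = 1.125 + 3·2.75 = 9.375 in; A_gv = 9.375 × 0.75 = 7.031 in².
A_nv = (9.375 − 3.5·0.875) × 0.75 = 4.734 in².
A_nt = (1.25 − 0.5·0.875) × 0.75 = 0.6094 in².
0.6 F_u A_nv = 164.8 kips; 0.6 F_y A_gv = 151.9 kips → shear yielding governs the shear term.
R_n = 151.9 + 1.0 × 58 × 0.6094 = 187.2 kips.
Design strength φR_n = 0.75 × 187.2 = 140 kips.

140 kips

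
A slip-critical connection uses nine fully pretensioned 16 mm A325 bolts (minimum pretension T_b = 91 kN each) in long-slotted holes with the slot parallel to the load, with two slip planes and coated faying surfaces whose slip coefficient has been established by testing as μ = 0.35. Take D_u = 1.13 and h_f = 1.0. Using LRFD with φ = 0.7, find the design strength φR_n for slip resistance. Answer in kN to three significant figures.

453 kN

R_n = μ · D_u · h_f · T_b · n_s · n_b = 0.35 × 1.13 × 1.0 × 91 × 2 × 9 = 647.8 kN.
Design strength φR_n = 0.7 × 647.8 = 453 kN.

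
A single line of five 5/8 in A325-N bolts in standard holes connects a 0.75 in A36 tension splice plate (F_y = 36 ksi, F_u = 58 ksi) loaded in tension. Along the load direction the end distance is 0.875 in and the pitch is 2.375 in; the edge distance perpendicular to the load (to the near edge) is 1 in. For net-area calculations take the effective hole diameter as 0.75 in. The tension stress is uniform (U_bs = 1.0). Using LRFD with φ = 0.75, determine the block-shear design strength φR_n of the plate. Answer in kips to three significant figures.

146 kips

Shear plane L_v = 0.875 + 4·2.375 = 10.38 in; A_gv = 10.38 × 0.75 = 7.781 in².
A_nv = (10.38 − 4.5·0.75) × 0.75 = 5.25 in².
A_nt = (1 − 0.5·0.75) × 0.75 = 0.4688 in².
0.6 F_u A_nv = 182.7 kips; 0.6 F_y A_gv = 168.1 kips → shear yielding governs the shear term.
R_n = 168.1 + 1.0 × 58 × 0.4688 = 195.3 kips.
Design strength φR_n = 0.75 × 195.3 = 146 kips.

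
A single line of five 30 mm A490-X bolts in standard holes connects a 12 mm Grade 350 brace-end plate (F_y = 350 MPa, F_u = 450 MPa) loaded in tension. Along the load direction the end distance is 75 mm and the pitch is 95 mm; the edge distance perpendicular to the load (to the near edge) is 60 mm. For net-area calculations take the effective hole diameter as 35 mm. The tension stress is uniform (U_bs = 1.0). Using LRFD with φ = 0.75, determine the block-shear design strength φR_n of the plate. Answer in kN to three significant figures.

895 kN

Shear plane L_v = 75 + 4·95 = 455 mm; A_gv = 455 × 12 = 5460 mm².
A_nv = (455 − 4.5·35) × 12 = 3570 mm².
A_nt = (60 − 0.5·35) × 12 = 510 mm².
0.6 F_u A_nv = 963.9 kN; 0.6 F_y A_gv = 1147 kN → shear rupture governs the shear term.
R_n = 963.9 + 1.0 × 450 × 510 / 1000 = 1193 kN.
Design strength φR_n = 0.75 × 1193 = 895 kN.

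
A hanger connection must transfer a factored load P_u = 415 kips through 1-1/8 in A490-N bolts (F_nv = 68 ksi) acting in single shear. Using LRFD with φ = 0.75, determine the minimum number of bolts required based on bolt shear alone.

9 bolts

A_b = π·1.125²/4 = 0.994 in².
Per-bolt design strength φR_n = 0.75 × 68 × 0.994 × 1 = 50.69 kips.
n ≥ 415 / 50.69 = 8.186 → use 9 bolts.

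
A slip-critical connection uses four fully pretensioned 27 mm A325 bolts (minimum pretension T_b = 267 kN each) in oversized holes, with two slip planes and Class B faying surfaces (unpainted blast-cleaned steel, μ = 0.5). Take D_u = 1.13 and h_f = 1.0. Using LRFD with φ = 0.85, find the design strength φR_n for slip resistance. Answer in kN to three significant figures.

R_n = μ · D_u · h_f · T_b · n_s · n_b = 0.5 × 1.13 × 1.0 × 267 × 2 × 4 = 1207 kN.
Design strength φR_n = 0.85 × 1207 = 1030 kN.

1030 kN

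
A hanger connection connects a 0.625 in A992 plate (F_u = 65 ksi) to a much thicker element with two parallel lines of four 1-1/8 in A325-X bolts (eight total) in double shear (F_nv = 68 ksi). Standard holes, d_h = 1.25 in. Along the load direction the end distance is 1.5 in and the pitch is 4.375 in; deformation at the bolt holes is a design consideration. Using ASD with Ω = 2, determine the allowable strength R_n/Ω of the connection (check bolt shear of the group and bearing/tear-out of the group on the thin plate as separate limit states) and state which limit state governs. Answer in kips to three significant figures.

Bolt shear: A_b = π·1.125²/4 = 0.994 in²; R_n = 68 × 0.994 × 8 × 2 = 1081 kips → 1081 / 2 = 541 kips.
Bearing (1.2 l_c t F_u ≤ 2.4 d t F_u): upper limit = 2.4·1.125·0.625·65 = 109.7 kips.
  Edge l_c = 1.5 − 1.25/2 = 0.875 → r_n = 42.66 kips; interior l_c = 4.375 − 1.25 = 3.125 → r_n = 109.7 kips.
  R_n,bearing = 2·42.66 + 6·109.7 = 743.4 kips → 743.4 / 2 = 372 kips.
Bearing governs: 372 kips.

372 kips (bearing governs)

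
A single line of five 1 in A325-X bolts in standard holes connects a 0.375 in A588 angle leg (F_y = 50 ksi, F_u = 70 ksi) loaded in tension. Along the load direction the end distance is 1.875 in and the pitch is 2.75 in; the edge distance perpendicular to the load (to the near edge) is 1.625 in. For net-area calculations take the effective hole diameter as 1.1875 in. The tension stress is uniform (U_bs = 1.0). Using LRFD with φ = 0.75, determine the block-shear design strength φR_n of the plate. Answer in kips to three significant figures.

109 kips

Shear plane L_v = 1.875 + 4·2.75 = 12.88 in; A_gv = 12.88 × 0.375 = 4.828 in².
A_nv = (12.88 − 4.5·1.1875) × 0.375 = 2.824 in².
A_nt = (1.625 − 0.5·1.1875) × 0.375 = 0.3867 in².
0.6 F_u A_nv = 118.6 kips; 0.6 F_y A_gv = 144.8 kips → shear rupture governs the shear term.
R_n = 118.6 + 1.0 × 70 × 0.3867 = 145.7 kips.
Design strength φR_n = 0.75 × 145.7 = 109 kips.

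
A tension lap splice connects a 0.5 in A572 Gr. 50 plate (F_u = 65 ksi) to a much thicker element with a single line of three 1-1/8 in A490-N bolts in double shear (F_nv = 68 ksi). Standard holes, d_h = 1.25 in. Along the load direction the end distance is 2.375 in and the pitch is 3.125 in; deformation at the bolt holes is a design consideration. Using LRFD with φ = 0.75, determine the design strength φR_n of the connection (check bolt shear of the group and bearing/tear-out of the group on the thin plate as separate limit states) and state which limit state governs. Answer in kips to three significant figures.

Bolt shear: A_b = π·1.125²/4 = 0.994 in²; R_n = 68 × 0.994 × 3 × 2 = 405.6 kips → 0.75 × 405.6 = 304 kips.
Bearing (1.2 l_c t F_u ≤ 2.4 d t F_u): upper limit = 2.4·1.125·0.5·65 = 87.75 kips.
  Edge l_c = 2.375 − 1.25/2 = 1.75 → r_n = 68.25 kips; interior l_c = 3.125 − 1.25 = 1.875 → r_n = 73.12 kips.
  R_n,bearing = 1·68.25 + 2·73.12 = 214.5 kips → 0.75 × 214.5 = 161 kips.
Bearing governs: 161 kips.

161 kips (bearing governs)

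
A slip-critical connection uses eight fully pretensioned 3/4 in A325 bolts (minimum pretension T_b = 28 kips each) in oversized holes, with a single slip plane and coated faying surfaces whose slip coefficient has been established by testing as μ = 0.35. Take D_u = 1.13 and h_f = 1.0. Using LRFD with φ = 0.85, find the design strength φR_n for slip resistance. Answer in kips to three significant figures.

R_n = μ · D_u · h_f · T_b · n_s · n_b = 0.35 × 1.13 × 1.0 × 28 × 1 × 8 = 88.59 kips.
Design strength φR_n = 0.85 × 88.59 = 75.3 kips.

75.3 kips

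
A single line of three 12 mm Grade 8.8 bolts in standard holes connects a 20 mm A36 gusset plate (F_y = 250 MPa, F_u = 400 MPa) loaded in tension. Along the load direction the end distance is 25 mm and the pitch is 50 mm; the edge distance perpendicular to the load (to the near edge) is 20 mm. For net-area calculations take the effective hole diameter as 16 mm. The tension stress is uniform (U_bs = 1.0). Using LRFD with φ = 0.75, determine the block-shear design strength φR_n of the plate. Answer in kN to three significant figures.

353 kN

Shear plane L_v = 25 + 2·50 = 125 mm; A_gv = 125 × 20 = 2500 mm².
A_nv = (125 − 2.5·16) × 20 = 1700 mm².
A_nt = (20 − 0.5·16) × 20 = 240 mm².
0.6 F_u A_nv = 408 kN; 0.6 F_y A_gv = 375 kN → shear yielding governs the shear term.
R_n = 375 + 1.0 × 400 × 240 / 1000 = 471 kN.
Design strength φR_n = 0.75 × 471 = 353 kN.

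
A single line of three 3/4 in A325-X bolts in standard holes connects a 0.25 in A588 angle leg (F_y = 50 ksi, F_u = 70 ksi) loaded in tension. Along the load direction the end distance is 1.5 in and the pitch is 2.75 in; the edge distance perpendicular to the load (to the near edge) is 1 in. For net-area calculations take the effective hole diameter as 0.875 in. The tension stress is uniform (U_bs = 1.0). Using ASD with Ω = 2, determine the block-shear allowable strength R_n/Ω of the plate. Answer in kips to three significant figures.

Shear plane L_v = 1.5 + 2·2.75 = 7 in; A_gv = 7 × 0.25 = 1.75 in².
A_nv = (7 − 2.5·0.875) × 0.25 = 1.203 in².
A_nt = (1 − 0.5·0.875) × 0.25 = 0.1406 in².
0.6 F_u A_nv = 50.53 kips; 0.6 F_y A_gv = 52.5 kips → shear rupture governs the shear term.
R_n = 50.53 + 1.0 × 70 × 0.1406 = 60.38 kips.
Allowable strength R_n/Ω = 60.38 / 2 = 30.2 kips.

30.2 kips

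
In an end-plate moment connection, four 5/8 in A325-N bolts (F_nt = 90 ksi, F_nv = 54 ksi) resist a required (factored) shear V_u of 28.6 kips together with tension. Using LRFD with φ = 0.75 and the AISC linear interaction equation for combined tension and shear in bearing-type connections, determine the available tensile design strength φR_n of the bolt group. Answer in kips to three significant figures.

60 kips

A_b = π·0.625²/4 = 0.3068 in²; f_rv = 28.6 / (4 × 0.3068) = 23.31 ksi.
F'_nt = 1.3 F_nt − (F_nt / φF_nv) f_rv = 1.3·90 − (90/(0.75·54))·23.31 = 65.21 ksi, capped at F_nt → F'_nt = 65.21 ksi.
R_n = F'_nt · A_b · n = 65.21 × 0.3068 × 4 = 80.03 kips.
Design strength φR_n = 0.75 × 80.03 = 60 kips.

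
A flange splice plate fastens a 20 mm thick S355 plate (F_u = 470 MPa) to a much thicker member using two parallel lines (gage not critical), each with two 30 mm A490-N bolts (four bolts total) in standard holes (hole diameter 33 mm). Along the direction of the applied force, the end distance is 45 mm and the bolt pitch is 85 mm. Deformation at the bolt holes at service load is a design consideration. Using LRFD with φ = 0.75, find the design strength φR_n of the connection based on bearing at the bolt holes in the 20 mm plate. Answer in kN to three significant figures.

1360 kN

Per bolt r_n = 1.2 l_c t F_u ≤ 2.4 d t F_u; upper limit = 2.4 × 30 × 20 × 470 / 1000 = 676.8 kN.
Edge bolt: l_c = 45 − 33/2 = 28.5 mm → 1.2 × 28.5 × 20 × 470 / 1000 = 321.5 → r_n = 321.5 kN.
Interior bolts: l_c = 85 − 33 = 52 mm → 1.2 × 52 × 20 × 470 / 1000 = 586.6 → r_n = 586.6 kN.
R_n = 2 × 321.5 + 2 × 586.6 = 1816 kN.
Design strength φR_n = 0.75 × 1816 = 1360 kN.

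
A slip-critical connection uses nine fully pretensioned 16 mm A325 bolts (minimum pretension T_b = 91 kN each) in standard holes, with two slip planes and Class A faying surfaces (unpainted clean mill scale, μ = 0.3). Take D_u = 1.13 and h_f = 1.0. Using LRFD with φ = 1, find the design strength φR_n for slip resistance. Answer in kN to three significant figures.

555 kN

R_n = μ · D_u · h_f · T_b · n_s · n_b = 0.3 × 1.13 × 1.0 × 91 × 2 × 9 = 555.3 kN.
Design strength φR_n = 1 × 555.3 = 555 kN.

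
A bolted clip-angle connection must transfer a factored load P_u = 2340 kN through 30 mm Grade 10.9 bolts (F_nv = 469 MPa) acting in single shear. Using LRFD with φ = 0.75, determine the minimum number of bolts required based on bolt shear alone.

10 bolts

A_b = π·30²/4 = 706.9 mm².
Per-bolt design strength φR_n = 0.75 × 469 × 706.9 × 1 / 1000 = 248.6 kN.
n ≥ 2340 / 248.6 = 9.411 → use 10 bolts.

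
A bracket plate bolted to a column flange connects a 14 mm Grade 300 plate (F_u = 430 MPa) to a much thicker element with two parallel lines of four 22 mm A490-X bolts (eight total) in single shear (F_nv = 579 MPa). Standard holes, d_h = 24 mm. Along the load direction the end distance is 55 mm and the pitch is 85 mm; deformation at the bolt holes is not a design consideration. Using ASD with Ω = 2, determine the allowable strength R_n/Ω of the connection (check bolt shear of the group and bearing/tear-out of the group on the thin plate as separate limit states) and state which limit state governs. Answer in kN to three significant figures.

880 kN (bolt shear governs)

Bolt shear: A_b = π·22²/4 = 380.1 mm²; R_n = 579 × 380.1 × 8 × 1 / 1000 = 1761 kN → 1761 / 2 = 880 kN.
Bearing (1.5 l_c t F_u ≤ 3.0 d t F_u): upper limit = 3.0·22·14·430 / 1000 = 397.3 kN.
  Edge l_c = 55 − 24/2 = 43 → r_n = 388.3 kN; interior l_c = 85 − 24 = 61 → r_n = 397.3 kN.
  R_n,bearing = 2·388.3 + 6·397.3 = 3160 kN → 3160 / 2 = 1580 kN.
Bolt shear governs: 880 kN.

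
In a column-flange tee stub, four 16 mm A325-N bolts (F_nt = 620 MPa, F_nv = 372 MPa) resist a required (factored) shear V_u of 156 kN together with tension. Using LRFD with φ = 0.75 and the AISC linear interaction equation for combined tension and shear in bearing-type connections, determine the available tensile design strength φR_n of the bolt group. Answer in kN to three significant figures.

226 kN

A_b = π·16²/4 = 201.1 mm²; f_rv = 156 × 1000 / (4 × 201.1) = 194 MPa.
F'_nt = 1.3 F_nt − (F_nt / φF_nv) f_rv = 1.3·620 − (620/(0.75·372))·194 = 375 MPa, capped at F_nt → F'_nt = 375 MPa.
R_n = F'_nt · A_b · n = 375 × 201.1 × 4 / 1000 = 301.6 kN.
Design strength φR_n = 0.75 × 301.6 = 226 kN.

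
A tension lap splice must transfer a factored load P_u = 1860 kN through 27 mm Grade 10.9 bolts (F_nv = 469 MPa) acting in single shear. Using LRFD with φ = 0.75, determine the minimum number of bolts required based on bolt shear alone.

10 bolts

A_b = π·27²/4 = 572.6 mm².
Per-bolt design strength φR_n = 0.75 × 469 × 572.6 × 1 / 1000 = 201.4 kN.
n ≥ 1860 / 201.4 = 9.236 → use 10 bolts.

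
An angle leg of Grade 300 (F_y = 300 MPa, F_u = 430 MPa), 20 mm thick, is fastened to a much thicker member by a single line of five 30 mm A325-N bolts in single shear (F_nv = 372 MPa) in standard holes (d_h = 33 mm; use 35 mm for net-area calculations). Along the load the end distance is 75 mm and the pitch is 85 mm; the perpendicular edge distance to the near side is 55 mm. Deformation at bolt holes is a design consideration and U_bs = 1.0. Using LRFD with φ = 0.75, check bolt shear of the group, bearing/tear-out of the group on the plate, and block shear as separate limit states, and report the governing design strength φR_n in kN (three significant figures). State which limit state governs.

Bolt shear: A_b = π·30²/4 = 706.9 mm²; R_n = 372 × 706.9 × 5 × 1 / 1000 = 1315 kN → 0.75 × 1315 = 986 kN.
Bearing: edge l_c = 58.5, r_n = 603.7 kN; interior l_c = 52, r_n = 536.6 kN; R_n = 603.7 + 4·536.6 = 2750 kN → 2060 kN.
Block shear: A_gv = 8300, A_nv = 5150, A_nt = 750 mm²; R_n = min(0.6F_uA_nv, 0.6F_yA_gv) + U_bs·F_u·A_nt = 1651 kN → 1240 kN.
Bolt shear governs: 986 kN.

986 kN (bolt shear governs)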